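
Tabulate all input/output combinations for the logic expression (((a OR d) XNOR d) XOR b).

a | b | d | Output
------------------
0 | 0 | 0 | 1
0 | 0 | 1 | 1
0 | 1 | 0 | 0
0 | 1 | 1 | 0
1 | 0 | 0 | 0
1 | 0 | 1 | 1
1 | 1 | 0 | 1
1 | 1 | 1 | 0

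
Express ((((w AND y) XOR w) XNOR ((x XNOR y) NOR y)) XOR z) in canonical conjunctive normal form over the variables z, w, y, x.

(z OR w OR y OR NOT x) AND (z OR NOT w OR y OR x) AND (NOT z OR w OR y OR x) AND (NOT z OR w OR NOT y OR x) AND (NOT z OR w OR NOT y OR NOT x) AND (NOT z OR NOT w OR y OR NOT x) AND (NOT z OR NOT w OR NOT y OR x) AND (NOT z OR NOT w OR NOT y OR NOT x)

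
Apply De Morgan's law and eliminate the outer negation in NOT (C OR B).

NOT C AND NOT B
De Morgan's: NOT(OR of terms) = AND of negations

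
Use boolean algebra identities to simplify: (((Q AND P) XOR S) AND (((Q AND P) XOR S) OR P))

By absorption (E AND (E OR v) = E):
= ((Q AND P) XOR S)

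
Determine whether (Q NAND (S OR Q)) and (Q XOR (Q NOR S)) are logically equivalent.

No. Counterexample: with Q=0, S=1, Expression 1 = 1 but Expression 2 = 0.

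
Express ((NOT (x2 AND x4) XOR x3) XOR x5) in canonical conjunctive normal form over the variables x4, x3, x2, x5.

(x4 OR x3 OR x2 OR NOT x5) AND (x4 OR x3 OR NOT x2 OR NOT x5) AND (x4 OR NOT x3 OR x2 OR x5) AND (x4 OR NOT x3 OR NOT x2 OR x5) AND (NOT x4 OR x3 OR x2 OR NOT x5) AND (NOT x4 OR x3 OR NOT x2 OR x5) AND (NOT x4 OR NOT x3 OR x2 OR x5) AND (NOT x4 OR NOT x3 OR NOT x2 OR NOT x5)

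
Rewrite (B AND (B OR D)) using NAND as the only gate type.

((B NAND ((B NAND B) NAND (D NAND D))) NAND (B NAND ((B NAND B) NAND (D NAND D))))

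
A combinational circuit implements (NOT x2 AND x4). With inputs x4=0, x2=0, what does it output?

Substituting: (NOT 0 AND 0)
= 0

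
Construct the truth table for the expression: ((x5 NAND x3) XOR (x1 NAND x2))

x1 | x2 | x3 | x5 | Output
--------------------------
0 | 0 | 0 | 0 | 0
0 | 0 | 0 | 1 | 0
0 | 0 | 1 | 0 | 0
0 | 0 | 1 | 1 | 1
0 | 1 | 0 | 0 | 0
0 | 1 | 0 | 1 | 0
0 | 1 | 1 | 0 | 0
0 | 1 | 1 | 1 | 1
1 | 0 | 0 | 0 | 0
1 | 0 | 0 | 1 | 0
1 | 0 | 1 | 0 | 0
1 | 0 | 1 | 1 | 1
1 | 1 | 0 | 0 | 1
1 | 1 | 0 | 1 | 1
1 | 1 | 1 | 0 | 1
1 | 1 | 1 | 1 | 0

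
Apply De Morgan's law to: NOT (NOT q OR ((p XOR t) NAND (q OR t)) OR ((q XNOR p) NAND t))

q AND NOT ((p XOR t) NAND (q OR t)) AND NOT ((q XNOR p) NAND t)
De Morgan's: NOT(OR of terms) = AND of negations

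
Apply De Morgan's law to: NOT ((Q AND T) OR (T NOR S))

NOT (Q AND T) AND NOT (T NOR S)
De Morgan's: NOT(OR of terms) = AND of negations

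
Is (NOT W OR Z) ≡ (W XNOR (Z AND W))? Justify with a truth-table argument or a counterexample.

Yes, they are equivalent — the two output columns agree on all 4 assignments:
W | Z | Expression 1 | Expression 2
-----------------------------------
0 | 0 | 1 | 1
0 | 1 | 1 | 1
1 | 0 | 0 | 0
1 | 1 | 1 | 1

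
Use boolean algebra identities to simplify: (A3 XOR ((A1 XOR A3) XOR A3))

By XOR self-cancellation ((E XOR v) XOR v = E):
= (A1 XOR A3)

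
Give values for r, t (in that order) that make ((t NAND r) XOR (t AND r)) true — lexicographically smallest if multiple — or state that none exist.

r=0, t=0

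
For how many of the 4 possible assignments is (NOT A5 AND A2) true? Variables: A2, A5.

Satisfying assignments: (1,0)
Count: 1 out of 4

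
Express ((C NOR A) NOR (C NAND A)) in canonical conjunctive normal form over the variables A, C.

(A OR C) AND (A OR NOT C) AND (NOT A OR C)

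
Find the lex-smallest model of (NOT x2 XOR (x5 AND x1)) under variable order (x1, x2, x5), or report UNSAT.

x1=0, x2=0, x5=0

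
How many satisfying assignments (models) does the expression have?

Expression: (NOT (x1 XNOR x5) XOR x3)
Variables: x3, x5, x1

Satisfying assignments: (0,0,1), (0,1,0), (1,0,0), (1,1,1)
Count: 4 out of 8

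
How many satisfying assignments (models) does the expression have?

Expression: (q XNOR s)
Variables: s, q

Satisfying assignments: (0,0), (1,1)
Count: 2 out of 4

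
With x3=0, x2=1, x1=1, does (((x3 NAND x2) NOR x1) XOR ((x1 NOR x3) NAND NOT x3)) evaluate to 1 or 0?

Substituting: (((0 NAND 1) NOR 1) XOR ((1 NOR 0) NAND NOT 0))
= 1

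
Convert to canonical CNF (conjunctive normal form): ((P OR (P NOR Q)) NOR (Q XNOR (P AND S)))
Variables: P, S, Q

(P OR S OR Q) AND (P OR NOT S OR Q) AND (NOT P OR S OR Q) AND (NOT P OR S OR NOT Q) AND (NOT P OR NOT S OR Q) AND (NOT P OR NOT S OR NOT Q)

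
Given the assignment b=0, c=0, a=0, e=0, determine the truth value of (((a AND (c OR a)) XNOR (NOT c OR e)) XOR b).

Substituting: (((0 AND (0 OR 0)) XNOR (NOT 0 OR 0)) XOR 0)
= 0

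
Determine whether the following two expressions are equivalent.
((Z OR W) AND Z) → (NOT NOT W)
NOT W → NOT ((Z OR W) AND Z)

Yes, Contrapositive is always equivalent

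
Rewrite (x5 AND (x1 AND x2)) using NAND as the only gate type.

((x5 NAND ((x1 NAND x2) NAND (x1 NAND x2))) NAND (x5 NAND ((x1 NAND x2) NAND (x1 NAND x2))))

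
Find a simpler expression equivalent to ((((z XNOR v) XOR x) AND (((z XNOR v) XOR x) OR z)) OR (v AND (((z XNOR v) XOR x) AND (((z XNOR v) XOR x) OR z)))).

By absorption (E OR (E AND v) = E) then absorption (E AND (E OR v) = E):
= ((z XNOR v) XOR x)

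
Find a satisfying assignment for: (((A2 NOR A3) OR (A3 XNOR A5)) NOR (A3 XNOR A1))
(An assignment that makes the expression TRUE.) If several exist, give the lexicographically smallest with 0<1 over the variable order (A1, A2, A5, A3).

A1=0, A2=0, A5=0, A3=1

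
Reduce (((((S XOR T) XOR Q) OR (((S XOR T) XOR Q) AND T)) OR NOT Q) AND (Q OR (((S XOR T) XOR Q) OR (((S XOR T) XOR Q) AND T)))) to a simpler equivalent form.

By distribution ((E OR v) AND (E OR NOT v) = E) then absorption (E OR (E AND v) = E):
= ((S XOR T) XOR Q)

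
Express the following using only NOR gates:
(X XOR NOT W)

((((X NOR (W NOR W)) NOR (X NOR (W NOR W))) NOR ((X NOR (W NOR W)) NOR (X NOR (W NOR W)))) NOR ((((X NOR X) NOR ((W NOR W) NOR (W NOR W))) NOR ((X NOR X) NOR ((W NOR W) NOR (W NOR W)))) NOR (((X NOR X) NOR ((W NOR W) NOR (W NOR W))) NOR ((X NOR X) NOR ((W NOR W) NOR (W NOR W))))))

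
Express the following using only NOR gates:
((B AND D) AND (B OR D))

((((B NOR B) NOR (D NOR D)) NOR ((B NOR B) NOR (D NOR D))) NOR (((B NOR D) NOR (B NOR D)) NOR ((B NOR D) NOR (B NOR D))))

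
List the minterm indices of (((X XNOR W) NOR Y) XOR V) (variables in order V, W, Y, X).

Σm(1, 4, 8, 10, 11, 13, 14, 15) = (NOT V AND NOT W AND NOT Y AND X) OR (NOT V AND W AND NOT Y AND NOT X) OR (V AND NOT W AND NOT Y AND NOT X) OR (V AND NOT W AND Y AND NOT X) OR (V AND NOT W AND Y AND X) OR (V AND W AND NOT Y AND X) OR (V AND W AND Y AND NOT X) OR (V AND W AND Y AND X)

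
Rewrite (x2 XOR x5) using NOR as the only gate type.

((((x2 NOR x5) NOR (x2 NOR x5)) NOR ((x2 NOR x5) NOR (x2 NOR x5))) NOR ((((x2 NOR x2) NOR (x5 NOR x5)) NOR ((x2 NOR x2) NOR (x5 NOR x5))) NOR (((x2 NOR x2) NOR (x5 NOR x5)) NOR ((x2 NOR x2) NOR (x5 NOR x5)))))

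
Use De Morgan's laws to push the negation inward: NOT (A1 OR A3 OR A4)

NOT A1 AND NOT A3 AND NOT A4
De Morgan's: NOT(OR of terms) = AND of negations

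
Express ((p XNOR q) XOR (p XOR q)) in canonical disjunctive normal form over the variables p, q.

(NOT p AND NOT q) OR (NOT p AND q) OR (p AND NOT q) OR (p AND q)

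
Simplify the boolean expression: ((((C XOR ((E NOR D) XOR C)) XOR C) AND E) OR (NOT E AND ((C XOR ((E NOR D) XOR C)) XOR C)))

By distribution ((E AND v) OR (E AND NOT v) = E) then XOR self-cancellation ((E XOR v) XOR v = E):
= ((E NOR D) XOR C)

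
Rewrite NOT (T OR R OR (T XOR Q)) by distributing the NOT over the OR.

NOT T AND NOT R AND NOT (T XOR Q)
De Morgan's: NOT(OR of terms) = AND of negations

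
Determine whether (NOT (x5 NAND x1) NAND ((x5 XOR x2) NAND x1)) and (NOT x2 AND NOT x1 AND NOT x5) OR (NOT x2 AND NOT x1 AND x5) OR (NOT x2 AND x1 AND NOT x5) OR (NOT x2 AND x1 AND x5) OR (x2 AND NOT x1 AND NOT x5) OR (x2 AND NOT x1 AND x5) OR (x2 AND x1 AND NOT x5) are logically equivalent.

Yes, they are equivalent — the two output columns agree on all 8 assignments:
x2 | x1 | x5 | Expression 1 | Expression 2
------------------------------------------
0 | 0 | 0 | 1 | 1
0 | 0 | 1 | 1 | 1
0 | 1 | 0 | 1 | 1
0 | 1 | 1 | 1 | 1
1 | 0 | 0 | 1 | 1
1 | 0 | 1 | 1 | 1
1 | 1 | 0 | 1 | 1
1 | 1 | 1 | 0 | 0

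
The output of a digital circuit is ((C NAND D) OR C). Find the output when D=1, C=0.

Substituting: ((0 NAND 1) OR 0)
= 1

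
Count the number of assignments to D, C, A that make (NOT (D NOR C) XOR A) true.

Satisfying assignments: (0,0,1), (0,1,0), (1,0,0), (1,1,0)
Count: 4 out of 8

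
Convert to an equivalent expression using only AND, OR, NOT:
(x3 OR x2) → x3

NOT (x3 OR x2) OR x3
(Implication elimination: A → B = NOT A OR B)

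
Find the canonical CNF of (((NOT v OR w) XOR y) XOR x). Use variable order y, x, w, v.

(y OR x OR w OR NOT v) AND (y OR NOT x OR w OR v) AND (y OR NOT x OR NOT w OR v) AND (y OR NOT x OR NOT w OR NOT v) AND (NOT y OR x OR w OR v) AND (NOT y OR x OR NOT w OR v) AND (NOT y OR x OR NOT w OR NOT v) AND (NOT y OR NOT x OR w OR NOT v)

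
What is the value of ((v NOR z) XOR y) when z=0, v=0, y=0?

Substituting: ((0 NOR 0) XOR 0)
= 1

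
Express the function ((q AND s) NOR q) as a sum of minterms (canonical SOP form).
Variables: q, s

Σm(0, 1) = (NOT q AND NOT s) OR (NOT q AND s)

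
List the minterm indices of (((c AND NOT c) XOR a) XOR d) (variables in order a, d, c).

Σm(2, 3, 4, 5) = (NOT a AND d AND NOT c) OR (NOT a AND d AND c) OR (a AND NOT d AND NOT c) OR (a AND NOT d AND c)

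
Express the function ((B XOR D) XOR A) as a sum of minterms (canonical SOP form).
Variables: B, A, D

Σm(1, 2, 4, 7) = (NOT B AND NOT A AND D) OR (NOT B AND A AND NOT D) OR (B AND NOT A AND NOT D) OR (B AND A AND D)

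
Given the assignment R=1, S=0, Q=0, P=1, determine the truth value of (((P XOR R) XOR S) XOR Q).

Substituting: (((1 XOR 1) XOR 0) XOR 0)
= 0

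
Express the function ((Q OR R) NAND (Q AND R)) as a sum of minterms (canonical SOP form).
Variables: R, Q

Σm(0, 1, 2) = (NOT R AND NOT Q) OR (NOT R AND Q) OR (R AND NOT Q)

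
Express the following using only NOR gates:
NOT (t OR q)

(((t NOR q) NOR (t NOR q)) NOR ((t NOR q) NOR (t NOR q)))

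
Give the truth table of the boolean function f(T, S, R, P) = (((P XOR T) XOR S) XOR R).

T | S | R | P | Output
----------------------
0 | 0 | 0 | 0 | 0
0 | 0 | 0 | 1 | 1
0 | 0 | 1 | 0 | 1
0 | 0 | 1 | 1 | 0
0 | 1 | 0 | 0 | 1
0 | 1 | 0 | 1 | 0
0 | 1 | 1 | 0 | 0
0 | 1 | 1 | 1 | 1
1 | 0 | 0 | 0 | 1
1 | 0 | 0 | 1 | 0
1 | 0 | 1 | 0 | 0
1 | 0 | 1 | 1 | 1
1 | 1 | 0 | 0 | 0
1 | 1 | 0 | 1 | 1
1 | 1 | 1 | 0 | 1
1 | 1 | 1 | 1 | 0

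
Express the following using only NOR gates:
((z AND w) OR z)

((((z NOR z) NOR (w NOR w)) NOR z) NOR (((z NOR z) NOR (w NOR w)) NOR z))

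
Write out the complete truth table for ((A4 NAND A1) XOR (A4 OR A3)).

A3 | A4 | A1 | Output
---------------------
0 | 0 | 0 | 1
0 | 0 | 1 | 1
0 | 1 | 0 | 0
0 | 1 | 1 | 1
1 | 0 | 0 | 0
1 | 0 | 1 | 0
1 | 1 | 0 | 0
1 | 1 | 1 | 1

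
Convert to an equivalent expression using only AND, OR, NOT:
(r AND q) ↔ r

((r AND q) AND r) OR (NOT (r AND q) AND NOT r)
(Biconditional = both true or both false)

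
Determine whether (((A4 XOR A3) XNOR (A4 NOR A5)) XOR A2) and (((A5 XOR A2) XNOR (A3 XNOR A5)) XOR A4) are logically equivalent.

No. Counterexample: with A4=0, A5=1, A2=0, A3=0, Expression 1 = 1 but Expression 2 = 0.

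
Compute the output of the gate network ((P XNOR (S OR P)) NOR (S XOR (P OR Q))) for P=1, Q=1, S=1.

Substituting: ((1 XNOR (1 OR 1)) NOR (1 XOR (1 OR 1)))
= 0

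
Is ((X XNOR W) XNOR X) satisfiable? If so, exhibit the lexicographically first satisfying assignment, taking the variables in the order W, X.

W=1, X=0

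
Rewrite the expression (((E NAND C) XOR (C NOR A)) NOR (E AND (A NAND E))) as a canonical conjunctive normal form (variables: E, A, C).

(E OR A OR NOT C) AND (E OR NOT A OR C) AND (E OR NOT A OR NOT C) AND (NOT E OR A OR C) AND (NOT E OR A OR NOT C) AND (NOT E OR NOT A OR C)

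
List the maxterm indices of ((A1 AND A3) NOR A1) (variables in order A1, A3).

ΠM(2, 3) = (NOT A1 OR A3) AND (NOT A1 OR NOT A3)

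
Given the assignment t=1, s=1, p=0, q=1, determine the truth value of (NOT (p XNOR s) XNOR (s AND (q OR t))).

Substituting: (NOT (0 XNOR 1) XNOR (1 AND (1 OR 1)))
= 1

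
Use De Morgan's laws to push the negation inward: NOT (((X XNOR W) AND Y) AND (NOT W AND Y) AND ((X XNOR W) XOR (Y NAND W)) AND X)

NOT ((X XNOR W) AND Y) OR NOT (NOT W AND Y) OR NOT ((X XNOR W) XOR (Y NAND W)) OR NOT X
De Morgan's: NOT(AND of terms) = OR of negations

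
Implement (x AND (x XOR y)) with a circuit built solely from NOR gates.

((x NOR x) NOR (((((x NOR y) NOR (x NOR y)) NOR ((x NOR y) NOR (x NOR y))) NOR ((((x NOR x) NOR (y NOR y)) NOR ((x NOR x) NOR (y NOR y))) NOR (((x NOR x) NOR (y NOR y)) NOR ((x NOR x) NOR (y NOR y))))) NOR ((((x NOR y) NOR (x NOR y)) NOR ((x NOR y) NOR (x NOR y))) NOR ((((x NOR x) NOR (y NOR y)) NOR ((x NOR x) NOR (y NOR y))) NOR (((x NOR x) NOR (y NOR y)) NOR ((x NOR x) NOR (y NOR y)))))))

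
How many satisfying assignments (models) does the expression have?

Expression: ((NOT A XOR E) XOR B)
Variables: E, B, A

Satisfying assignments: (0,0,0), (0,1,1), (1,0,1), (1,1,0)
Count: 4 out of 8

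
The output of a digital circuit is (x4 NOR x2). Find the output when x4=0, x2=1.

Substituting: (0 NOR 1)
= 0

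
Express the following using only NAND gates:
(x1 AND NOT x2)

((x1 NAND (x2 NAND x2)) NAND (x1 NAND (x2 NAND x2)))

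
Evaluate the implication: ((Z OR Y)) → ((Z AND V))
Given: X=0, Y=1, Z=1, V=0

Antecedent ((Z OR Y)) = 1; consequent ((Z AND V)) = 0.
1 → 0 = 0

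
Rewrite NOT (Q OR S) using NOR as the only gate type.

(((Q NOR S) NOR (Q NOR S)) NOR ((Q NOR S) NOR (Q NOR S)))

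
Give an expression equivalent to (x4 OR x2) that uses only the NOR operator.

((x4 NOR x2) NOR (x4 NOR x2))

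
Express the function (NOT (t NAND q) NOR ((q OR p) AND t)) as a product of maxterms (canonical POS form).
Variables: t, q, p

ΠM(5, 6, 7) = (NOT t OR q OR NOT p) AND (NOT t OR NOT q OR p) AND (NOT t OR NOT q OR NOT p)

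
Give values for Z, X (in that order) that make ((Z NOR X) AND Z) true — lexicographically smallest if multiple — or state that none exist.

UNSATISFIABLE - no assignment makes this expression true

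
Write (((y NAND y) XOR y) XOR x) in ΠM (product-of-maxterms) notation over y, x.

ΠM(1, 3) = (y OR NOT x) AND (NOT y OR NOT x)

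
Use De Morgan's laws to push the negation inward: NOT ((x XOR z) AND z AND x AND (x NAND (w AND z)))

NOT (x XOR z) OR NOT z OR NOT x OR NOT (x NAND (w AND z))
De Morgan's: NOT(AND of terms) = OR of negations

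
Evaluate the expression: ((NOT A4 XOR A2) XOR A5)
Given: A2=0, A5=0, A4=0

Substituting: ((NOT 0 XOR 0) XOR 0)
= 1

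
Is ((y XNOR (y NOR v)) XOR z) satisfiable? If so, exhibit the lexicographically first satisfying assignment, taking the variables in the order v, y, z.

v=0, y=0, z=1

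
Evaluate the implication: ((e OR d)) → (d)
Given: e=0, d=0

Antecedent ((e OR d)) = 0; consequent (d) = 0.
0 → 0 = 1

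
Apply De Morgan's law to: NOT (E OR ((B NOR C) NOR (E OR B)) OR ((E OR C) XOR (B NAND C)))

NOT E AND NOT ((B NOR C) NOR (E OR B)) AND NOT ((E OR C) XOR (B NAND C))
De Morgan's: NOT(OR of terms) = AND of negations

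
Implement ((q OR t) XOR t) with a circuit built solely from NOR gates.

((((((q NOR t) NOR (q NOR t)) NOR t) NOR (((q NOR t) NOR (q NOR t)) NOR t)) NOR ((((q NOR t) NOR (q NOR t)) NOR t) NOR (((q NOR t) NOR (q NOR t)) NOR t))) NOR ((((((q NOR t) NOR (q NOR t)) NOR ((q NOR t) NOR (q NOR t))) NOR (t NOR t)) NOR ((((q NOR t) NOR (q NOR t)) NOR ((q NOR t) NOR (q NOR t))) NOR (t NOR t))) NOR (((((q NOR t) NOR (q NOR t)) NOR ((q NOR t) NOR (q NOR t))) NOR (t NOR t)) NOR ((((q NOR t) NOR (q NOR t)) NOR ((q NOR t) NOR (q NOR t))) NOR (t NOR t)))))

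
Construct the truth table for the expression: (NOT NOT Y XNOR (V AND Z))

Z | Y | V | Output
------------------
0 | 0 | 0 | 1
0 | 0 | 1 | 1
0 | 1 | 0 | 0
0 | 1 | 1 | 0
1 | 0 | 0 | 1
1 | 0 | 1 | 0
1 | 1 | 0 | 0
1 | 1 | 1 | 1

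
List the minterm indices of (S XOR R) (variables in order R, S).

Σm(1, 2) = (NOT R AND S) OR (R AND NOT S)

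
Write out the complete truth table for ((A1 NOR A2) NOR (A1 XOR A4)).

A4 | A1 | A2 | Output
---------------------
0 | 0 | 0 | 0
0 | 0 | 1 | 1
0 | 1 | 0 | 0
0 | 1 | 1 | 0
1 | 0 | 0 | 0
1 | 0 | 1 | 0
1 | 1 | 0 | 1
1 | 1 | 1 | 1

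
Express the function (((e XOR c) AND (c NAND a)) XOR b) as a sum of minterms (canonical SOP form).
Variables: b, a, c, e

Σm(1, 2, 5, 8, 11, 12, 14, 15) = (NOT b AND NOT a AND NOT c AND e) OR (NOT b AND NOT a AND c AND NOT e) OR (NOT b AND a AND NOT c AND e) OR (b AND NOT a AND NOT c AND NOT e) OR (b AND NOT a AND c AND e) OR (b AND a AND NOT c AND NOT e) OR (b AND a AND c AND NOT e) OR (b AND a AND c AND e)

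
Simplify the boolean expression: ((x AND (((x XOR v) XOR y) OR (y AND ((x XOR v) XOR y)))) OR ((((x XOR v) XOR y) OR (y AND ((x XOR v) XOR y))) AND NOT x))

By distribution ((E AND v) OR (E AND NOT v) = E) then absorption (E OR (E AND v) = E):
= ((x XOR v) XOR y)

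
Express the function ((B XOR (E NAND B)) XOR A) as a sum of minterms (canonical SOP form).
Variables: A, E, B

Σm(0, 2, 3, 5) = (NOT A AND NOT E AND NOT B) OR (NOT A AND E AND NOT B) OR (NOT A AND E AND B) OR (A AND NOT E AND B)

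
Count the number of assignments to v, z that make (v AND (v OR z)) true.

Satisfying assignments: (1,0), (1,1)
Count: 2 out of 4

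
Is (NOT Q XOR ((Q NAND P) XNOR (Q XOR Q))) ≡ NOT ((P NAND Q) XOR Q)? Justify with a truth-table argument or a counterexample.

No. Counterexample: with P=0, Q=0, Expression 1 = 1 but Expression 2 = 0.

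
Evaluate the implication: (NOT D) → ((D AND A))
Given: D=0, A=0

Antecedent (NOT D) = 1; consequent ((D AND A)) = 0.
1 → 0 = 0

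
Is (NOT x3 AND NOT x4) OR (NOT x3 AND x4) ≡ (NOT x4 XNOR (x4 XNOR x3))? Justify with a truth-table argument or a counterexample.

Yes, they are equivalent — the two output columns agree on all 4 assignments:
x3 | x4 | Expression 1 | Expression 2
-------------------------------------
0 | 0 | 1 | 1
0 | 1 | 1 | 1
1 | 0 | 0 | 0
1 | 1 | 0 | 0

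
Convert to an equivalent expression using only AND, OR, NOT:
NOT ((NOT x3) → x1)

(NOT x3) AND NOT x1
(Negated implication: NOT(A → B) = A AND NOT B)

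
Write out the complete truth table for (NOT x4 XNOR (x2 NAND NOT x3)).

x4 | x3 | x2 | Output
---------------------
0 | 0 | 0 | 1
0 | 0 | 1 | 0
0 | 1 | 0 | 1
0 | 1 | 1 | 1
1 | 0 | 0 | 0
1 | 0 | 1 | 1
1 | 1 | 0 | 0
1 | 1 | 1 | 0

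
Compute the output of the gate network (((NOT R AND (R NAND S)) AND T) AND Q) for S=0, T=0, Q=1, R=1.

Substituting: (((NOT 1 AND (1 NAND 0)) AND 0) AND 1)
= 0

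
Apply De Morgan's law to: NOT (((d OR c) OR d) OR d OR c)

NOT ((d OR c) OR d) AND NOT d AND NOT c
De Morgan's: NOT(OR of terms) = AND of negations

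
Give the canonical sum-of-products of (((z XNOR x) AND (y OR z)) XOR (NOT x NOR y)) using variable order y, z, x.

Σm(1, 4, 7) = (NOT y AND NOT z AND x) OR (y AND NOT z AND NOT x) OR (y AND z AND x)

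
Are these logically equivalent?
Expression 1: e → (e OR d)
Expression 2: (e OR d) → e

No, Converse is not equivalent to original (counterexample: d=1, e=0)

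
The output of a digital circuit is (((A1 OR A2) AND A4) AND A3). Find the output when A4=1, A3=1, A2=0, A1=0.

Substituting: (((0 OR 0) AND 1) AND 1)
= 0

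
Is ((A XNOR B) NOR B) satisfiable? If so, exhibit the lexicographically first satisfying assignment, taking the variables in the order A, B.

A=1, B=0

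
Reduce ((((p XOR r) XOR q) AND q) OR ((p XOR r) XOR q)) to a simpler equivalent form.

By absorption (E OR (E AND v) = E):
= ((p XOR r) XOR q)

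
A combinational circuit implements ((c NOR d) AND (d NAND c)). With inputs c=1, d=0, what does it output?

Substituting: ((1 NOR 0) AND (0 NAND 1))
= 0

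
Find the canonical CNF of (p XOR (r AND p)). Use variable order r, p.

(r OR p) AND (NOT r OR p) AND (NOT r OR NOT p)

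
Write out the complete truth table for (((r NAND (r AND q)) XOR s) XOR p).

q | s | r | p | Output
----------------------
0 | 0 | 0 | 0 | 1
0 | 0 | 0 | 1 | 0
0 | 0 | 1 | 0 | 1
0 | 0 | 1 | 1 | 0
0 | 1 | 0 | 0 | 0
0 | 1 | 0 | 1 | 1
0 | 1 | 1 | 0 | 0
0 | 1 | 1 | 1 | 1
1 | 0 | 0 | 0 | 1
1 | 0 | 0 | 1 | 0
1 | 0 | 1 | 0 | 0
1 | 0 | 1 | 1 | 1
1 | 1 | 0 | 0 | 0
1 | 1 | 0 | 1 | 1
1 | 1 | 1 | 0 | 1
1 | 1 | 1 | 1 | 0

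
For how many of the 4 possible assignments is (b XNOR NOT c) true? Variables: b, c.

Satisfying assignments: (0,1), (1,0)
Count: 2 out of 4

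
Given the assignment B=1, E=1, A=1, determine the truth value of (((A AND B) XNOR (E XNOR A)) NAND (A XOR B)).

Substituting: (((1 AND 1) XNOR (1 XNOR 1)) NAND (1 XOR 1))
= 1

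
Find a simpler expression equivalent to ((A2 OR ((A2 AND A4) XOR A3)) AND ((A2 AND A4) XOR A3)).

By absorption (E AND (E OR v) = E):
= ((A2 AND A4) XOR A3)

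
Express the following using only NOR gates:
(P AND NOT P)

((P NOR P) NOR ((P NOR P) NOR (P NOR P)))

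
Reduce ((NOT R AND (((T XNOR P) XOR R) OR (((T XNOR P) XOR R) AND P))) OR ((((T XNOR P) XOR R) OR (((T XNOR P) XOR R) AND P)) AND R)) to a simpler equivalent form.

By distribution ((E AND v) OR (E AND NOT v) = E) then absorption (E OR (E AND v) = E):
= ((T XNOR P) XOR R)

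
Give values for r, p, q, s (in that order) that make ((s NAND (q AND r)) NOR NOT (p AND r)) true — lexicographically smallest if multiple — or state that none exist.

r=1, p=1, q=1, s=1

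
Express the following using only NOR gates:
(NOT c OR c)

(((c NOR c) NOR c) NOR ((c NOR c) NOR c))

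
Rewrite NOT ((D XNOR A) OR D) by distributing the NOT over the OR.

NOT (D XNOR A) AND NOT D
De Morgan's: NOT(OR of terms) = AND of negations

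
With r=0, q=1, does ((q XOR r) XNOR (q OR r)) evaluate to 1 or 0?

Substituting: ((1 XOR 0) XNOR (1 OR 0))
= 1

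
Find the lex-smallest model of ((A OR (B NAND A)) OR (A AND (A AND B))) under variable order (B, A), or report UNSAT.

B=0, A=0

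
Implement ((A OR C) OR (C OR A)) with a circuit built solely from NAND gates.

((((A NAND A) NAND (C NAND C)) NAND ((A NAND A) NAND (C NAND C))) NAND (((C NAND C) NAND (A NAND A)) NAND ((C NAND C) NAND (A NAND A))))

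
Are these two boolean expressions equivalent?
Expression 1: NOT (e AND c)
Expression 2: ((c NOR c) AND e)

No. Counterexample: with c=0, e=0, Expression 1 = 1 but Expression 2 = 0.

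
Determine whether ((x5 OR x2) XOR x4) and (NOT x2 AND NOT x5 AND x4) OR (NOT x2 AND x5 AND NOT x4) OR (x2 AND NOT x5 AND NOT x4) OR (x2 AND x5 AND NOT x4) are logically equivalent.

Yes, they are equivalent — the two output columns agree on all 8 assignments:
x2 | x5 | x4 | Expression 1 | Expression 2
------------------------------------------
0 | 0 | 0 | 0 | 0
0 | 0 | 1 | 1 | 1
0 | 1 | 0 | 1 | 1
0 | 1 | 1 | 0 | 0
1 | 0 | 0 | 1 | 1
1 | 0 | 1 | 0 | 0
1 | 1 | 0 | 1 | 1
1 | 1 | 1 | 0 | 0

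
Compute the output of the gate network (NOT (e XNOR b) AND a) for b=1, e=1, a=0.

Substituting: (NOT (1 XNOR 1) AND 0)
= 0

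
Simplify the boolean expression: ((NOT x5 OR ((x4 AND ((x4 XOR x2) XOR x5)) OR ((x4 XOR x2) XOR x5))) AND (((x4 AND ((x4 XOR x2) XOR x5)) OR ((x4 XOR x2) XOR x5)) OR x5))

By distribution ((E OR v) AND (E OR NOT v) = E) then absorption (E OR (E AND v) = E):
= ((x4 XOR x2) XOR x5)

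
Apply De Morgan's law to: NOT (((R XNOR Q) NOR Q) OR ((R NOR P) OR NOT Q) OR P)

NOT ((R XNOR Q) NOR Q) AND NOT ((R NOR P) OR NOT Q) AND NOT P
De Morgan's: NOT(OR of terms) = AND of negations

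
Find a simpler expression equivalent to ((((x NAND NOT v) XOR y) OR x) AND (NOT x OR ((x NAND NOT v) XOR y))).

By distribution ((E OR v) AND (E OR NOT v) = E):
= ((x NAND NOT v) XOR y)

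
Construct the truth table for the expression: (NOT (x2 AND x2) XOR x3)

x2 | x3 | Output
----------------
0 | 0 | 1
0 | 1 | 0
1 | 0 | 0
1 | 1 | 1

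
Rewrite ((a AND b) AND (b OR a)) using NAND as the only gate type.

((((a NAND b) NAND (a NAND b)) NAND ((b NAND b) NAND (a NAND a))) NAND (((a NAND b) NAND (a NAND b)) NAND ((b NAND b) NAND (a NAND a))))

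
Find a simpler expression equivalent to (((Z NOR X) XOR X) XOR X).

By XOR self-cancellation ((E XOR v) XOR v = E):
= (Z NOR X)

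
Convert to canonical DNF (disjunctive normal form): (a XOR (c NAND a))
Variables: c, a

(NOT c AND NOT a) OR (c AND NOT a) OR (c AND a)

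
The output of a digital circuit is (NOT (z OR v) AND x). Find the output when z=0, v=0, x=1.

Substituting: (NOT (0 OR 0) AND 1)
= 1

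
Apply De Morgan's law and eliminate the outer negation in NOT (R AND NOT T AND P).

NOT R OR T OR NOT P
De Morgan's: NOT(AND of terms) = OR of negations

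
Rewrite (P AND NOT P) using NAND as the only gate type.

((P NAND (P NAND P)) NAND (P NAND (P NAND P)))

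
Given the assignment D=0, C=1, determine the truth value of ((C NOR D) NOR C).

Substituting: ((1 NOR 0) NOR 1)
= 0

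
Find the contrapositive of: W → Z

Contrapositive: NOT Z → NOT W
Note: A statement and its contrapositive are logically equivalent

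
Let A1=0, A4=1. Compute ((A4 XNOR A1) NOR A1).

Substituting: ((1 XNOR 0) NOR 0)
= 1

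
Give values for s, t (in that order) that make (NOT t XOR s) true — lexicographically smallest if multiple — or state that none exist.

s=0, t=0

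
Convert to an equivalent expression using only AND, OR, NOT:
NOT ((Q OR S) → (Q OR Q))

(Q OR S) AND NOT (Q OR Q)
(Negated implication: NOT(A → B) = A AND NOT B)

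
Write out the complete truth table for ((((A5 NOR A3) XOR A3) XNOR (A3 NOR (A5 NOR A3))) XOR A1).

A1 | A3 | A5 | Output
---------------------
0 | 0 | 0 | 0
0 | 0 | 1 | 0
0 | 1 | 0 | 0
0 | 1 | 1 | 0
1 | 0 | 0 | 1
1 | 0 | 1 | 1
1 | 1 | 0 | 1
1 | 1 | 1 | 1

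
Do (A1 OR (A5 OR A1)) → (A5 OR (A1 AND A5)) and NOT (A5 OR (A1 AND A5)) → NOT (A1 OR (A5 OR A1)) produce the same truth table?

Yes, Contrapositive is always equivalent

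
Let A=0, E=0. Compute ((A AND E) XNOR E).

Substituting: ((0 AND 0) XNOR 0)
= 1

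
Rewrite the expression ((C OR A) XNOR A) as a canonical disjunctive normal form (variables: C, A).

(NOT C AND NOT A) OR (NOT C AND A) OR (C AND A)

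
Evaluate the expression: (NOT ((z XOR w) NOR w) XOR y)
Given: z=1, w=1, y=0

Substituting: (NOT ((1 XOR 1) NOR 1) XOR 0)
= 1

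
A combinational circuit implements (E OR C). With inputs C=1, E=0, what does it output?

Substituting: (0 OR 1)
= 1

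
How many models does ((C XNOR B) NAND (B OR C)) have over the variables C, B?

Satisfying assignments: (0,0), (0,1), (1,0)
Count: 3 out of 4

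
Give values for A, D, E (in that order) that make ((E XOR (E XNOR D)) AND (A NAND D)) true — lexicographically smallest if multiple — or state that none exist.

A=0, D=0, E=0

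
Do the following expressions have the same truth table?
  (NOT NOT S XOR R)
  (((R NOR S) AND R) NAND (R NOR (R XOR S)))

No. Counterexample: with R=0, S=0, Expression 1 = 0 but Expression 2 = 1.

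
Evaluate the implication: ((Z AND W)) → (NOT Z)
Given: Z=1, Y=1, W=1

Antecedent ((Z AND W)) = 1; consequent (NOT Z) = 0.
1 → 0 = 0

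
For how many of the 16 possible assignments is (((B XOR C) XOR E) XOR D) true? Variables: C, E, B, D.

Satisfying assignments: (0,0,0,1), (0,0,1,0), (0,1,0,0), (0,1,1,1), (1,0,0,0), (1,0,1,1), (1,1,0,1), (1,1,1,0)
Count: 8 out of 16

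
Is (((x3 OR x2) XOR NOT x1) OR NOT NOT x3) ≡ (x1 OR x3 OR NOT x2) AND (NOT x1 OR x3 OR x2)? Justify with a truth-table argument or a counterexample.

Yes, they are equivalent — the two output columns agree on all 8 assignments:
x1 | x3 | x2 | Expression 1 | Expression 2
------------------------------------------
0 | 0 | 0 | 1 | 1
0 | 0 | 1 | 0 | 0
0 | 1 | 0 | 1 | 1
0 | 1 | 1 | 1 | 1
1 | 0 | 0 | 0 | 0
1 | 0 | 1 | 1 | 1
1 | 1 | 0 | 1 | 1
1 | 1 | 1 | 1 | 1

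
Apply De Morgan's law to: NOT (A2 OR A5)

NOT A2 AND NOT A5
De Morgan's: NOT(OR of terms) = AND of negations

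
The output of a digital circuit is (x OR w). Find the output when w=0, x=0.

Substituting: (0 OR 0)
= 0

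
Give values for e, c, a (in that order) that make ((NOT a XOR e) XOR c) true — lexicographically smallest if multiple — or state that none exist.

e=0, c=0, a=0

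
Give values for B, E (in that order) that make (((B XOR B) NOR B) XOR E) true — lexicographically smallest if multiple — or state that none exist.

B=0, E=0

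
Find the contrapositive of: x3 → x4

Contrapositive: NOT x4 → NOT x3
Note: A statement and its contrapositive are logically equivalent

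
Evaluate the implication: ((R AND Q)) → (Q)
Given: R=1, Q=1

Antecedent ((R AND Q)) = 1; consequent (Q) = 1.
1 → 1 = 1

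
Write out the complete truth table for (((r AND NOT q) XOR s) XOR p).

q | s | r | p | Output
----------------------
0 | 0 | 0 | 0 | 0
0 | 0 | 0 | 1 | 1
0 | 0 | 1 | 0 | 1
0 | 0 | 1 | 1 | 0
0 | 1 | 0 | 0 | 1
0 | 1 | 0 | 1 | 0
0 | 1 | 1 | 0 | 0
0 | 1 | 1 | 1 | 1
1 | 0 | 0 | 0 | 0
1 | 0 | 0 | 1 | 1
1 | 0 | 1 | 0 | 0
1 | 0 | 1 | 1 | 1
1 | 1 | 0 | 0 | 1
1 | 1 | 0 | 1 | 0
1 | 1 | 1 | 0 | 1
1 | 1 | 1 | 1 | 0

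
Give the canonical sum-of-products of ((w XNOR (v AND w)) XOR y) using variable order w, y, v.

Σm(0, 1, 5, 6) = (NOT w AND NOT y AND NOT v) OR (NOT w AND NOT y AND v) OR (w AND NOT y AND v) OR (w AND y AND NOT v)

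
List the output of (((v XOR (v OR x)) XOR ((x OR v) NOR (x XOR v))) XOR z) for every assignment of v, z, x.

v | z | x | Output
------------------
0 | 0 | 0 | 1
0 | 0 | 1 | 1
0 | 1 | 0 | 0
0 | 1 | 1 | 0
1 | 0 | 0 | 0
1 | 0 | 1 | 0
1 | 1 | 0 | 1
1 | 1 | 1 | 1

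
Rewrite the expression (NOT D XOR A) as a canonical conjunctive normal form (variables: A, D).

(A OR NOT D) AND (NOT A OR D)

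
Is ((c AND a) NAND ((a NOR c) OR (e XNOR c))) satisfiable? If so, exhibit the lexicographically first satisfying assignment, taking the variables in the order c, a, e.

c=0, a=0, e=0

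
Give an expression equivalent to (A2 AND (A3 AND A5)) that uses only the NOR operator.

((A2 NOR A2) NOR (((A3 NOR A3) NOR (A5 NOR A5)) NOR ((A3 NOR A3) NOR (A5 NOR A5))))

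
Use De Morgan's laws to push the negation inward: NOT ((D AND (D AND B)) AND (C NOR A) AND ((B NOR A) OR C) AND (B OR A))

NOT (D AND (D AND B)) OR NOT (C NOR A) OR NOT ((B NOR A) OR C) OR NOT (B OR A)
De Morgan's: NOT(AND of terms) = OR of negations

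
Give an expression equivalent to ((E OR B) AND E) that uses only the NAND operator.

((((E NAND E) NAND (B NAND B)) NAND E) NAND (((E NAND E) NAND (B NAND B)) NAND E))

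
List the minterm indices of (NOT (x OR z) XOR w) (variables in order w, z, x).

Σm(0, 5, 6, 7) = (NOT w AND NOT z AND NOT x) OR (w AND NOT z AND x) OR (w AND z AND NOT x) OR (w AND z AND x)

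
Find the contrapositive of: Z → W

Contrapositive: NOT W → NOT Z
Note: A statement and its contrapositive are logically equivalent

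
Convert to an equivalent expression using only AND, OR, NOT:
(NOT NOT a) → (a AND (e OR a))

NOT a OR (a AND (e OR a))
(Implication elimination: A → B = NOT A OR B)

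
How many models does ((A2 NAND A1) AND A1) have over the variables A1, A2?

Satisfying assignments: (1,0)
Count: 1 out of 4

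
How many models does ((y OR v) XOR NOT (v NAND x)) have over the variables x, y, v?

Satisfying assignments: (0,0,1), (0,1,0), (0,1,1), (1,1,0)
Count: 4 out of 8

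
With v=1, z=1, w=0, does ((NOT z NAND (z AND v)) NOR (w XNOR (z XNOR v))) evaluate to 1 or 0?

Substituting: ((NOT 1 NAND (1 AND 1)) NOR (0 XNOR (1 XNOR 1)))
= 0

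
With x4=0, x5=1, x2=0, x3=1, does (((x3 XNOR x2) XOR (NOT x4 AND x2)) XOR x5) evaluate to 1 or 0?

Substituting: (((1 XNOR 0) XOR (NOT 0 AND 0)) XOR 1)
= 1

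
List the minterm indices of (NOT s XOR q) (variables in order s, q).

Σm(0, 3) = (NOT s AND NOT q) OR (s AND q)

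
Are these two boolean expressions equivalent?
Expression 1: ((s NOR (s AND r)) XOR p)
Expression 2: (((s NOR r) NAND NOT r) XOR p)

No. Counterexample: with r=0, p=0, s=0, Expression 1 = 1 but Expression 2 = 0.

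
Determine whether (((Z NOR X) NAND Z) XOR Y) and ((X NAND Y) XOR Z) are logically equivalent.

No. Counterexample: with Y=0, X=0, Z=1, Expression 1 = 1 but Expression 2 = 0.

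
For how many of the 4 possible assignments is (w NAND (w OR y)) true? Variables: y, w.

Satisfying assignments: (0,0), (1,0)
Count: 2 out of 4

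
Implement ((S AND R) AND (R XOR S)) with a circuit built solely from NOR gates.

((((S NOR S) NOR (R NOR R)) NOR ((S NOR S) NOR (R NOR R))) NOR (((((R NOR S) NOR (R NOR S)) NOR ((R NOR S) NOR (R NOR S))) NOR ((((R NOR R) NOR (S NOR S)) NOR ((R NOR R) NOR (S NOR S))) NOR (((R NOR R) NOR (S NOR S)) NOR ((R NOR R) NOR (S NOR S))))) NOR ((((R NOR S) NOR (R NOR S)) NOR ((R NOR S) NOR (R NOR S))) NOR ((((R NOR R) NOR (S NOR S)) NOR ((R NOR R) NOR (S NOR S))) NOR (((R NOR R) NOR (S NOR S)) NOR ((R NOR R) NOR (S NOR S)))))))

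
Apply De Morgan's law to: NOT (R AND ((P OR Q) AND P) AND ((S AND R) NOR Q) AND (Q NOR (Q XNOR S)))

NOT R OR NOT ((P OR Q) AND P) OR NOT ((S AND R) NOR Q) OR NOT (Q NOR (Q XNOR S))
De Morgan's: NOT(AND of terms) = OR of negations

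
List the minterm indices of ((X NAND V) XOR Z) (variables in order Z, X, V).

Σm(0, 1, 2, 7) = (NOT Z AND NOT X AND NOT V) OR (NOT Z AND NOT X AND V) OR (NOT Z AND X AND NOT V) OR (Z AND X AND V)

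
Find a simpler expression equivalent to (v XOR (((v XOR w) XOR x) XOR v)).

By XOR self-cancellation ((E XOR v) XOR v = E):
= ((v XOR w) XOR x)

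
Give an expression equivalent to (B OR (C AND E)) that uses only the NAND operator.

((B NAND B) NAND (((C NAND E) NAND (C NAND E)) NAND ((C NAND E) NAND (C NAND E))))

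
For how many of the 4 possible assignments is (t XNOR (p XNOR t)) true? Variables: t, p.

Satisfying assignments: (0,1), (1,1)
Count: 2 out of 4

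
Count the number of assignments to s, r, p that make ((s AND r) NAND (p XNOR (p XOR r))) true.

Satisfying assignments: (0,0,0), (0,0,1), (0,1,0), (0,1,1), (1,0,0), (1,0,1), (1,1,0), (1,1,1)
Count: 8 out of 8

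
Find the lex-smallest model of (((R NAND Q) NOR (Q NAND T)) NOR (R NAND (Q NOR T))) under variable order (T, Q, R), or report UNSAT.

T=0, Q=0, R=1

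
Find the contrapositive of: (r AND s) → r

Contrapositive: NOT r → NOT (r AND s)
Note: A statement and its contrapositive are logically equivalent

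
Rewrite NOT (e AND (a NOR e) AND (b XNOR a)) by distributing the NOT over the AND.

NOT e OR NOT (a NOR e) OR NOT (b XNOR a)
De Morgan's: NOT(AND of terms) = OR of negations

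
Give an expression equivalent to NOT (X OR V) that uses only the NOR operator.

(((X NOR V) NOR (X NOR V)) NOR ((X NOR V) NOR (X NOR V)))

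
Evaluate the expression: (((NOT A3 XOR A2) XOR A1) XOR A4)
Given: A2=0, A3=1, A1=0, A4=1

Substituting: (((NOT 1 XOR 0) XOR 0) XOR 1)
= 1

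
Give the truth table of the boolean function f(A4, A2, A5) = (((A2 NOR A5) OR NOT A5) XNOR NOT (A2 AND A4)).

A4 | A2 | A5 | Output
---------------------
0 | 0 | 0 | 1
0 | 0 | 1 | 0
0 | 1 | 0 | 1
0 | 1 | 1 | 0
1 | 0 | 0 | 1
1 | 0 | 1 | 0
1 | 1 | 0 | 0
1 | 1 | 1 | 1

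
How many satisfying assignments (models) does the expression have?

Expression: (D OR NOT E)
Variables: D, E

Satisfying assignments: (0,0), (1,0), (1,1)
Count: 3 out of 4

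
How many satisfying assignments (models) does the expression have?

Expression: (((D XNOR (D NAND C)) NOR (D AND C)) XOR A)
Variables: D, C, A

Satisfying assignments: (0,0,0), (0,1,0), (1,0,1), (1,1,1)
Count: 4 out of 8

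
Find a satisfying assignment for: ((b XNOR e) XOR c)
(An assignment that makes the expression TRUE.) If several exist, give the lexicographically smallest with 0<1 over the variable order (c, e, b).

c=0, e=0, b=0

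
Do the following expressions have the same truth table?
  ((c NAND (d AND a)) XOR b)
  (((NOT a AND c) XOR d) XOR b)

No. Counterexample: with d=0, c=0, b=0, a=0, Expression 1 = 1 but Expression 2 = 0.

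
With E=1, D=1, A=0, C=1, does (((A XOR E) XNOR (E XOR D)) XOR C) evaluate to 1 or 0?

Substituting: (((0 XOR 1) XNOR (1 XOR 1)) XOR 1)
= 1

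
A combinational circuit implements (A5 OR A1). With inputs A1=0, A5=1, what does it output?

Substituting: (1 OR 0)
= 1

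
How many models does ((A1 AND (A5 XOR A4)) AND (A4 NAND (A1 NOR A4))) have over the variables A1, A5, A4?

Satisfying assignments: (1,0,1), (1,1,0)
Count: 2 out of 8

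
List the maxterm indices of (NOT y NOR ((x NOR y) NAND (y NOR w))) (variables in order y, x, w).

ΠM(0, 1, 2, 3, 4, 5, 6, 7) = (y OR x OR w) AND (y OR x OR NOT w) AND (y OR NOT x OR w) AND (y OR NOT x OR NOT w) AND (NOT y OR x OR w) AND (NOT y OR x OR NOT w) AND (NOT y OR NOT x OR w) AND (NOT y OR NOT x OR NOT w)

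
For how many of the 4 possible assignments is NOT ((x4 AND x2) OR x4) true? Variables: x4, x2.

Satisfying assignments: (0,0), (0,1)
Count: 2 out of 4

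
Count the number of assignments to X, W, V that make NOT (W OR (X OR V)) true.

Satisfying assignments: (0,0,0)
Count: 1 out of 8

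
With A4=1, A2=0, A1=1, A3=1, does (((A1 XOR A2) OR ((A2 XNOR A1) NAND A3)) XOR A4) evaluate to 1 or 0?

Substituting: (((1 XOR 0) OR ((0 XNOR 1) NAND 1)) XOR 1)
= 0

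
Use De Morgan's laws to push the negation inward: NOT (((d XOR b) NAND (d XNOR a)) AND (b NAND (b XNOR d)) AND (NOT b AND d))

NOT ((d XOR b) NAND (d XNOR a)) OR NOT (b NAND (b XNOR d)) OR NOT (NOT b AND d)
De Morgan's: NOT(AND of terms) = OR of negations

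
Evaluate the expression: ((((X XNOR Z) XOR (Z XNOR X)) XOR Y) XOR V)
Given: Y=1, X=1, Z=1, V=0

Substituting: ((((1 XNOR 1) XOR (1 XNOR 1)) XOR 1) XOR 0)
= 1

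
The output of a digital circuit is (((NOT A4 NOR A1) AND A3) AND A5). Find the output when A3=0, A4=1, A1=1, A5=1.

Substituting: (((NOT 1 NOR 1) AND 0) AND 1)
= 0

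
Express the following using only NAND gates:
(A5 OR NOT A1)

((A5 NAND A5) NAND ((A1 NAND A1) NAND (A1 NAND A1)))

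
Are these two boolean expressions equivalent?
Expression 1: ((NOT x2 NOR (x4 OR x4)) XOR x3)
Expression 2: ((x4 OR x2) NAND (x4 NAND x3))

No. Counterexample: with x2=0, x3=0, x4=0, Expression 1 = 0 but Expression 2 = 1.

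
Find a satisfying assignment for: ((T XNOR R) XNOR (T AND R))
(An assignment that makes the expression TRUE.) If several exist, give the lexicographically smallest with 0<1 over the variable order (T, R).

T=0, R=1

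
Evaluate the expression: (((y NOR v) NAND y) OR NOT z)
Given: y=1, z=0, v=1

Substituting: (((1 NOR 1) NAND 1) OR NOT 0)
= 1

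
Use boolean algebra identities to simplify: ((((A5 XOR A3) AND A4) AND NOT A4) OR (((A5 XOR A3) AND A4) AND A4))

By distribution ((E AND v) OR (E AND NOT v) = E):
= ((A5 XOR A3) AND A4)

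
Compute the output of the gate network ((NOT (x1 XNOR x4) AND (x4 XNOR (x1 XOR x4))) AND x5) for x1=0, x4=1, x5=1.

Substituting: ((NOT (0 XNOR 1) AND (1 XNOR (0 XOR 1))) AND 1)
= 1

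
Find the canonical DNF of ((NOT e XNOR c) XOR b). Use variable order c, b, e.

(NOT c AND NOT b AND e) OR (NOT c AND b AND NOT e) OR (c AND NOT b AND NOT e) OR (c AND b AND e)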